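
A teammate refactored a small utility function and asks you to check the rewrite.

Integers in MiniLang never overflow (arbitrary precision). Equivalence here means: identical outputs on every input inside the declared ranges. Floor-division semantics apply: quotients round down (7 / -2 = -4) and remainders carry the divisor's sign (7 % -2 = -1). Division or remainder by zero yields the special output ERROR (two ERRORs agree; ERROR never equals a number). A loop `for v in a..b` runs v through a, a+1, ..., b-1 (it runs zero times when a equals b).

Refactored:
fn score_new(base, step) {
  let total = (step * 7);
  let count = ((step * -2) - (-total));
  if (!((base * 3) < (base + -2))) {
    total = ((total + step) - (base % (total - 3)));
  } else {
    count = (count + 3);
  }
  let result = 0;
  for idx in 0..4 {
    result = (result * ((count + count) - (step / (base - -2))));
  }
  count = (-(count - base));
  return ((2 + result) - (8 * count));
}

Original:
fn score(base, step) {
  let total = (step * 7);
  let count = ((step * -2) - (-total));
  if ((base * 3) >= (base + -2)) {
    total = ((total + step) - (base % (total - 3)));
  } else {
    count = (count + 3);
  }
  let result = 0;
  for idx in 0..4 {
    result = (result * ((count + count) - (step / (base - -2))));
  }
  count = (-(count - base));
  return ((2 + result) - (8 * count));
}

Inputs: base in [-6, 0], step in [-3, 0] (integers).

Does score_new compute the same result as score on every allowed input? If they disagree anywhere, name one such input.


Side by side, the visible changes include: boolean connective usage differs; also comparison usage differs.
One worked example (base=-2, step=-2) — score: total=-14, then count=-10, then ((base * 3) >= (base + -2)) is false, then count=-7, then result=0, then (idx=0), then a zero divisor aborts: ERROR; score_new: total=-14, then count=-10, then (!((base * 3) < (base + -2))) is false, then count=-7, then result=0, then (idx=0), then a zero divisor aborts: ERROR; agreement on ERROR.
Every one of the 28 inputs gives matching results.
verdict: equivalent


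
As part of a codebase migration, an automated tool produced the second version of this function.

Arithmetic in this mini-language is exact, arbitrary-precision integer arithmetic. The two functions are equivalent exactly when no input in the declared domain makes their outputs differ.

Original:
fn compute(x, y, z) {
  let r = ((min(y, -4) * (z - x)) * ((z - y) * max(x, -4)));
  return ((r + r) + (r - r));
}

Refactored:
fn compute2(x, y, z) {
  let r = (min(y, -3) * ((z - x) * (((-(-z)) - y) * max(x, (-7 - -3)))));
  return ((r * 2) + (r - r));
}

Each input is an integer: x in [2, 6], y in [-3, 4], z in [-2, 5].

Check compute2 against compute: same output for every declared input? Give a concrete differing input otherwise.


Try x=2, y=-3, z=-2.
compute: r = 32; return 64
compute2: r = 24; return 48
64 against 48: the behavior changed.
verdict: not equivalent; witness: x=2, y=-3, z=-2


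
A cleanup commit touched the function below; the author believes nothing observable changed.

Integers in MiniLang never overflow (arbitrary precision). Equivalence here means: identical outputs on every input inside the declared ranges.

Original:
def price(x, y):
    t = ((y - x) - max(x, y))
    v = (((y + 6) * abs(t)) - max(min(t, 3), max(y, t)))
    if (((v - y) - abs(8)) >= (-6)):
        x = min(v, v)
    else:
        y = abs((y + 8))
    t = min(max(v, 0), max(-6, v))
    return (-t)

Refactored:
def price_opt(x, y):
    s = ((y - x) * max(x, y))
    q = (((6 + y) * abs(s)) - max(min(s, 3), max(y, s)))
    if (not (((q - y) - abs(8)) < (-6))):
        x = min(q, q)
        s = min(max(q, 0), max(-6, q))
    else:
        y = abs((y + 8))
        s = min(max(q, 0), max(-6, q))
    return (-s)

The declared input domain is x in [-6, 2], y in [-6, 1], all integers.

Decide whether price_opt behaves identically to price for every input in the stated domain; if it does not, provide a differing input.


These are not equivalent — on x=-6, y=-6 the outputs split (6 vs 0).
price: t = 6; v = -6; (((v - y) - abs(8)) >= (-6)) -> false; y = 2; t = -6; return 6
price_opt: s = 0; q = 0; (not (((q - y) - abs(8)) < (-6))) -> true; x = 0; s = 0; return 0
verdict: not equivalent; witness: x=-6, y=-6


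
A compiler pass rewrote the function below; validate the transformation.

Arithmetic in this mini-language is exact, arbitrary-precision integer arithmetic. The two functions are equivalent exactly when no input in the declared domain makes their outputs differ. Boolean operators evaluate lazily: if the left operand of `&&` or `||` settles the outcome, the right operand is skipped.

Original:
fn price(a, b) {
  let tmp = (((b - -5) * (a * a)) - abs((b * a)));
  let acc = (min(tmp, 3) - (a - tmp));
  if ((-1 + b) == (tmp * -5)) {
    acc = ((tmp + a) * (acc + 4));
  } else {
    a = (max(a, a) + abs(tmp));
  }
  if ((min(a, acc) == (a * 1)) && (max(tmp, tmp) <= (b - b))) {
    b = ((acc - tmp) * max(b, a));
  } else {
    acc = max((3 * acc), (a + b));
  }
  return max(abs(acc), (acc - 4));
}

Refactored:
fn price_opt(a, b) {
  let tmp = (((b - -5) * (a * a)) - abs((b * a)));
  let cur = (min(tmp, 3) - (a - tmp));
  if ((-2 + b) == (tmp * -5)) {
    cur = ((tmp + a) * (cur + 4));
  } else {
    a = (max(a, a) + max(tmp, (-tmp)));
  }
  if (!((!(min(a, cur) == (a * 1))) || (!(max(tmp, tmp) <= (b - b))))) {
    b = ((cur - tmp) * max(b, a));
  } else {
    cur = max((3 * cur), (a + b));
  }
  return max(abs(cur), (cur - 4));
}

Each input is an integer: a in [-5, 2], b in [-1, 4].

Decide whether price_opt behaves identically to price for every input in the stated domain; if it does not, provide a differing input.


Equivalent. Although `-1` became `-2`, no input in the stated domain can expose it.
Across all 48 domain points the two functions coincide.
Tracing a=-2, b=1: price: tmp=22, then acc=27, then ((-1 + b) == (tmp * -5)) is false, then a=20, then ((min(a, acc) == (a * 1)) && (max(tmp, tmp) <= (b - b))) is false, then acc=81, then returns 81 | price_opt: tmp=22, then cur=27, then ((-2 + b) == (tmp * -5)) is false, then a=20, then (!((!(min(a, cur) == (a * 1))) || (!(max(tmp, tmp) <= (b - b))))) is false, then cur=81, then returns 81 — matching result 81.
verdict: equivalent


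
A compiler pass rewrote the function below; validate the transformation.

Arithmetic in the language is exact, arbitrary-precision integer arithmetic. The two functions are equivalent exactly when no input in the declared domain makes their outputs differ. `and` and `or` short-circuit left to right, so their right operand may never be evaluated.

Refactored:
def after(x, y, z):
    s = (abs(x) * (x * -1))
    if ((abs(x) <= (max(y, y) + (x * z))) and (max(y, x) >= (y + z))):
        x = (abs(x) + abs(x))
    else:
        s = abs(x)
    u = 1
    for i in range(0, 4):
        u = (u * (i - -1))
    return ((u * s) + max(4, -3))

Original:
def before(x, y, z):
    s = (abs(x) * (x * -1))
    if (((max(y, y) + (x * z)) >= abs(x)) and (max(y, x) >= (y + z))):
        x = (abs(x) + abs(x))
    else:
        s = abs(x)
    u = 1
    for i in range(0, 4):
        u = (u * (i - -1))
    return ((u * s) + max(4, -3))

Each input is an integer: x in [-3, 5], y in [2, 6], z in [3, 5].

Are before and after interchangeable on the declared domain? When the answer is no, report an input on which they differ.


This is a faithful refactor — comparison usage differs, but the computed results match everywhere.
Spot check at x=2, y=3, z=5 — before: s becomes -4; next (((max(y, y) + (x * z)) >= abs(x)) and (max(y, x) >= (y + z))) evaluates to false; next s becomes 2; next u becomes 1; next at i=0:; next u becomes 1; next at i=1:; next u becomes 2; next at i=2:; next u becomes 6; next at i=3:; next u becomes 24; next final value 52. after: s becomes -4; next ((abs(x) <= (max(y, y) + (x * z))) and (max(y, x) >= (y + z))) evaluates to false; next s becomes 2; next u becomes 1; next at i=0:; next u becomes 1; next at i=1:; next u becomes 2; next at i=2:; next u becomes 6; next at i=3:; next u becomes 24; next final value 52. Both give 52.
An exhaustive pass over the 135 declared inputs shows identical outputs.
verdict: equivalent


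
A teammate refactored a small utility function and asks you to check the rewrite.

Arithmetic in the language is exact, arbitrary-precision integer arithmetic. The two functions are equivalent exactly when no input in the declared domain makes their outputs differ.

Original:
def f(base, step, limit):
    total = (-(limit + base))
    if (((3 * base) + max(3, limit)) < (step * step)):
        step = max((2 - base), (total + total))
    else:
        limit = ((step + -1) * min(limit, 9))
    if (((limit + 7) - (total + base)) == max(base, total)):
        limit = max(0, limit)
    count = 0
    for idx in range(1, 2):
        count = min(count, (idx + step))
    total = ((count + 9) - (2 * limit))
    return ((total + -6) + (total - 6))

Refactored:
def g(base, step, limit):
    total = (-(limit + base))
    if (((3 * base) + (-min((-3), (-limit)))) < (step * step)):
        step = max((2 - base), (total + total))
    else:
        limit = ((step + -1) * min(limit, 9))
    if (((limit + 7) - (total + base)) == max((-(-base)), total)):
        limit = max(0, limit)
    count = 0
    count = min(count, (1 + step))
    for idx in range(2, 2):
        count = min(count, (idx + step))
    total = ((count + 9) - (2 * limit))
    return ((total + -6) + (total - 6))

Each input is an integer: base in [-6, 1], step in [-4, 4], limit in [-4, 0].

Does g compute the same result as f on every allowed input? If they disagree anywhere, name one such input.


Comparing the listings, the differences include: min/max/abs usage differs, loop structure differs, constant usage differs, arithmetic usage differs, statement counts differ.
Tracing base=0, step=4, limit=-3: f: total=3, then (((3 * base) + max(3, limit)) < (step * step)) is true, then step=6, then (((limit + 7) - (total + base)) == max(base, total)) is false, then count=0, then (idx=1), then count=0, then total=15, then returns 18 | g: total=3, then (((3 * base) + (-min((-3), (-limit)))) < (step * step)) is true, then step=6, then (((limit + 7) - (total + base)) == max((-(-base)), total)) is false, then count=0, then count=0, then the loop over idx runs zero times, then total=15, then returns 18 — matching result 18.
An exhaustive pass over the 360 declared inputs shows identical outputs.
verdict: equivalent


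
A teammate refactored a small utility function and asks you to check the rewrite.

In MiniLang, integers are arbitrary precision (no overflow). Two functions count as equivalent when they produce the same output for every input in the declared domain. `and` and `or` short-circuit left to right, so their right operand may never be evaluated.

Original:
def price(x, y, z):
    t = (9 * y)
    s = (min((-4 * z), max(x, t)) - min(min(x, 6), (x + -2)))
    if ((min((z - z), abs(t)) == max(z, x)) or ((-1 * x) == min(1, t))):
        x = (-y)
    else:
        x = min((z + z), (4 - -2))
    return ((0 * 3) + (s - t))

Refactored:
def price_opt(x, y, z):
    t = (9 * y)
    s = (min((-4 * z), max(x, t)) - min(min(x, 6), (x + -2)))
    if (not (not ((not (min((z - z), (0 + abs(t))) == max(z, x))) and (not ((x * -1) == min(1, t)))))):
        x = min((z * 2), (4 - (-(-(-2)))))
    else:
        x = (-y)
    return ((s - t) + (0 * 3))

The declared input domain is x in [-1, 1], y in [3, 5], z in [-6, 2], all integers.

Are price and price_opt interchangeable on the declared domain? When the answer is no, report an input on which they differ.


The two are interchangeable: constant usage differs; and arithmetic usage differs; and boolean connective usage differs, and every declared input agrees.
Tracing x=1, y=3, z=-3: price: t := 27 | s := 13 | ((min((z - z), abs(t)) == max(z, x)) or ((-1 * x) == min(1, t))): false | x := -6 | result -14 | price_opt: t := 27 | s := 13 | (not (not ((not (min((z - z), (0 + abs(t))) == max(z, x))) and (not ((x * -1) == min(1, t)))))): true | x := -6 | result -14 — matching result -14.
Checked all 81 inputs in the declared domain: the outputs agree on every one.
verdict: equivalent


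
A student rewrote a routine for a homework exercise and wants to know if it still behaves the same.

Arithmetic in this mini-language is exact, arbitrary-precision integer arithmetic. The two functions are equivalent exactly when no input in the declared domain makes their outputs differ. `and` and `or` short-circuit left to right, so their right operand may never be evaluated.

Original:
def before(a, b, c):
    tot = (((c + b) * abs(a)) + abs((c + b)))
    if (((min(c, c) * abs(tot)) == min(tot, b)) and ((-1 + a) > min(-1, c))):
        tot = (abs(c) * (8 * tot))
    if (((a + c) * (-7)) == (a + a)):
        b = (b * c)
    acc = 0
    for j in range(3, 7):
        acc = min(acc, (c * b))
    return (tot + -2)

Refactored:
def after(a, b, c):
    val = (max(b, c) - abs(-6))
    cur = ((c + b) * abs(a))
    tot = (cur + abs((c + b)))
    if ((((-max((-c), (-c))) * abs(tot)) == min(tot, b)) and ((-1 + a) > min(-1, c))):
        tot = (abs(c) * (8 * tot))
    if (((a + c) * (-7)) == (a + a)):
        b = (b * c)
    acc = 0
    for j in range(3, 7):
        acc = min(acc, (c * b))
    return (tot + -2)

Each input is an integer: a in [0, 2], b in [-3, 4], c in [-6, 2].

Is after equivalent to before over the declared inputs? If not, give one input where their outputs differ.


Equivalent — the differences include min/max/abs usage differs, local variable names differ, constant usage differs, statement counts differ, arithmetic usage differs, yet no declared input distinguishes the two.
As a probe, take a=2, b=-3, c=2: before runs tot=-1, then (((min(c, c) * abs(tot)) == min(tot, b)) and ((-1 + a) > min(-1, c))) is false, then (((a + c) * (-7)) == (a + a)) is false, then acc=0, then (j=3), then acc=-6, then (j=4), then acc=-6, then (j=5), then acc=-6, then (j=6), then acc=-6, then returns -3; after runs val=-4, then cur=-2, then tot=-1, then ((((-max((-c), (-c))) * abs(tot)) == min(tot, b)) and ((-1 + a) > min(-1, c))) is false, then (((a + c) * (-7)) == (a + a)) is false, then acc=0, then (j=3), then acc=-6, then (j=4), then acc=-6, then (j=5), then acc=-6, then (j=6), then acc=-6, then returns -3; both end at -3.
An exhaustive pass over the 216 declared inputs shows identical outputs.
verdict: equivalent


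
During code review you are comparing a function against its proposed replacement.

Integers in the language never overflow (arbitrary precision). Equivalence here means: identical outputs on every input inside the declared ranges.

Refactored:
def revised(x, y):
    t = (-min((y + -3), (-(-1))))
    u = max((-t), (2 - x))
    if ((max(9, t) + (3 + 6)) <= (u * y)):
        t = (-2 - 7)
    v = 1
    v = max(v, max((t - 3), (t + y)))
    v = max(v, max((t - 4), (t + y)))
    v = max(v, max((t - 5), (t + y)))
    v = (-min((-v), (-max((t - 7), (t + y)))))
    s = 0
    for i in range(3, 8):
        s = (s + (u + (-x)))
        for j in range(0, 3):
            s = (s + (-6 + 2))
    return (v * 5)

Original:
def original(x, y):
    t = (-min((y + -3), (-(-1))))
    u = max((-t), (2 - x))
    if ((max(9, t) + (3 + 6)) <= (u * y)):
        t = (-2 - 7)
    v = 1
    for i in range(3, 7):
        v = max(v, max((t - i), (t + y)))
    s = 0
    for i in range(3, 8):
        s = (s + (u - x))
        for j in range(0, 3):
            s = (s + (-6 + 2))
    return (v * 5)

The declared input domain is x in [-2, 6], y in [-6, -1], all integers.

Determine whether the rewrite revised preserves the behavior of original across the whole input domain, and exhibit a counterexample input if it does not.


The one real change (`6` became `7`) has no effect anywhere in the declared ranges.
As a probe, take x=5, y=-3: original runs t = 6; u = -3; ((max(9, t) + (3 + 6)) <= (u * y)) -> false; v = 1; [i=3]; v = 3; [i=4]; v = 3; [i=5]; v = 3; [i=6]; v = 3; s = 0; [i=3]; s = -8; [j=0]; s = -12; [j=1]; s = -16; [j=2]; s = -20; [i=4]; s = -28; [j=0]; s = -32; [j=1]; s = -36; [j=2]; s = -40; [i=5]; s = -48; [j=0]; s = -52; [j=1]; s = -56; [j=2]; s = -60; [i=6]; s = -68; [j=0]; s = -72; [j=1]; s = -76; [j=2]; s = -80; [i=7]; s = -88; [j=0]; s = -92; [j=1]; s = -96; [j=2]; s = -100; return 15; revised runs t = 6; u = -3; ((max(9, t) + (3 + 6)) <= (u * y)) -> false; v = 1; v = 3; v = 3; v = 3; v = 3; s = 0; [i=3]; s = -8; [j=0]; s = -12; [j=1]; s = -16; [j=2]; s = -20; [i=4]; s = -28; [j=0]; s = -32; [j=1]; s = -36; [j=2]; s = -40; [i=5]; s = -48; [j=0]; s = -52; [j=1]; s = -56; [j=2]; s = -60; [i=6]; s = -68; [j=0]; s = -72; [j=1]; s = -76; [j=2]; s = -80; [i=7]; s = -88; [j=0]; s = -92; [j=1]; s = -96; [j=2]; s = -100; return 15; both end at 15.
An exhaustive pass over the 54 declared inputs shows identical outputs.
verdict: equivalent


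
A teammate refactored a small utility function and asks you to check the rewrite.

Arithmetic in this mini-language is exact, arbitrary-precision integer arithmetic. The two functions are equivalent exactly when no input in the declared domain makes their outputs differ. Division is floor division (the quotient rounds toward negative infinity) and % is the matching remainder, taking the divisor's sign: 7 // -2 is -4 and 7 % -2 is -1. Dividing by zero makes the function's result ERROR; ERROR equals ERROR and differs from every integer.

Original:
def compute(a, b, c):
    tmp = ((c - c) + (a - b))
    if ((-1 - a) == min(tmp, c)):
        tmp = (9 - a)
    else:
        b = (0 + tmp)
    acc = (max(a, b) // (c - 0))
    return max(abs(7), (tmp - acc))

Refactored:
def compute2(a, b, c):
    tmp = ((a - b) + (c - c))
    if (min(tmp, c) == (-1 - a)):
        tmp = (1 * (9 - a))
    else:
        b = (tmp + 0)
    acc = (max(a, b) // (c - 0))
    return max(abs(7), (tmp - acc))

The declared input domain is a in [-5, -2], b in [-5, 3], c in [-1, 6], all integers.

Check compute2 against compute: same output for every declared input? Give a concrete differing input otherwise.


Behavior is preserved: although arithmetic usage differs, and constant usage differs, the outputs never diverge.
Tracing a=-4, b=-5, c=3: compute: tmp=1, then ((-1 - a) == min(tmp, c)) is false, then b=1, then acc=0, then returns 7 | compute2: tmp=1, then (min(tmp, c) == (-1 - a)) is false, then b=1, then acc=0, then returns 7 — matching result 7.
Every one of the 288 inputs gives matching results.
verdict: equivalent


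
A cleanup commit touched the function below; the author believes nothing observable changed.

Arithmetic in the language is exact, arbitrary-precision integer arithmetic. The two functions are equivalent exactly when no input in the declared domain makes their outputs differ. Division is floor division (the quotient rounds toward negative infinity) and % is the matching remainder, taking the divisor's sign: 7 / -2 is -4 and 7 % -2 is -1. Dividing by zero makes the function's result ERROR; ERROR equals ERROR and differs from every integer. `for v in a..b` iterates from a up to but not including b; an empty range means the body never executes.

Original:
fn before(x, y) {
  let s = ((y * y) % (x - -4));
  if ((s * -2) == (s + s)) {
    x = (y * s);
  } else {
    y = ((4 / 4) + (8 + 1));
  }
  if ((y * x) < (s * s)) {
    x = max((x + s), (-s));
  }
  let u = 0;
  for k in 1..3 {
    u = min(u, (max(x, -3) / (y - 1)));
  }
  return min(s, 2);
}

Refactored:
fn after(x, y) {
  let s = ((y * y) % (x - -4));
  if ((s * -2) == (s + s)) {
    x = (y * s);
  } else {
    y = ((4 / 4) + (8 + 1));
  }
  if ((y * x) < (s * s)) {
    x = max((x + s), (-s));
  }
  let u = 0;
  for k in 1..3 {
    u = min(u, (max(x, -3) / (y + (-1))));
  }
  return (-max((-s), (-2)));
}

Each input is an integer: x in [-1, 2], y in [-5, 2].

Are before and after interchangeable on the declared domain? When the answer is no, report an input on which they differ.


Behavior is preserved: although arithmetic usage differs; min/max/abs usage differs, the outputs never diverge.
As a probe, take x=0, y=-2: before runs s=0, then ((s * -2) == (s + s)) is true, then x=0, then ((y * x) < (s * s)) is false, then u=0, then (k=1), then u=0, then (k=2), then u=0, then returns 0; after runs s=0, then ((s * -2) == (s + s)) is true, then x=0, then ((y * x) < (s * s)) is false, then u=0, then (k=1), then u=0, then (k=2), then u=0, then returns 0; both end at 0.
Across all 32 domain points the two functions coincide.
verdict: equivalent


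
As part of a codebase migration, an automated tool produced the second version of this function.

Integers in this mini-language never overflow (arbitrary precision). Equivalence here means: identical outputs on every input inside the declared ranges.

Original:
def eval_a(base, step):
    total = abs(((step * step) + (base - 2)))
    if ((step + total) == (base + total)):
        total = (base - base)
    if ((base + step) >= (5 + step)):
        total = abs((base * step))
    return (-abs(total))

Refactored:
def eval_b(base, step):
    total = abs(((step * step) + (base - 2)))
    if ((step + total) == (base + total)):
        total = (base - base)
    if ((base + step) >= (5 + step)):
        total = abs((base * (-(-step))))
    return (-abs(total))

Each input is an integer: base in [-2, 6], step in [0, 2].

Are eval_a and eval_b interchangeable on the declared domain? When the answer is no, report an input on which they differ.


This is a faithful refactor — same computation, different form, but the computed results match everywhere.
Spot check at base=1, step=2 — eval_a: total := 3 | ((step + total) == (base + total)): false | ((base + step) >= (5 + step)): false | result -3. eval_b: total := 3 | ((step + total) == (base + total)): false | ((base + step) >= (5 + step)): false | result -3. Both give -3.
Every one of the 27 inputs gives matching results.
verdict: equivalent


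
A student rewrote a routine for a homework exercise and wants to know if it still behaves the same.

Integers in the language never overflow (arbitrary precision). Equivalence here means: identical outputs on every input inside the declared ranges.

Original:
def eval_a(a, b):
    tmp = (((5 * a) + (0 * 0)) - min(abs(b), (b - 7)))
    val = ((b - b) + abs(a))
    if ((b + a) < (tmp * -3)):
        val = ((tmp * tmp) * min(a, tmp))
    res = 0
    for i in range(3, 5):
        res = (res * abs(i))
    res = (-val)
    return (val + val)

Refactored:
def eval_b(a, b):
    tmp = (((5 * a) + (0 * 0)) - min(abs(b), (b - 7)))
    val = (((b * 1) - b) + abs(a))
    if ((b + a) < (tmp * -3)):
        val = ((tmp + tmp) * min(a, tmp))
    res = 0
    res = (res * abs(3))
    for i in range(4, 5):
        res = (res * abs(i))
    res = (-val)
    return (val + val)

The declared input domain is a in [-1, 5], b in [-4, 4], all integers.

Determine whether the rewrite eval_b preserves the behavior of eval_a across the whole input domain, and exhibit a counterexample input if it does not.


Not equivalent: a=-1, b=3 separates them (-2 vs 4).
eval_a: tmp becomes -1; next val becomes 1; next ((b + a) < (tmp * -3)) evaluates to true; next val becomes -1; next res becomes 0; next at i=3:; next res becomes 0; next at i=4:; next res becomes 0; next res becomes 1; next final value -2
eval_b: tmp becomes -1; next val becomes 1; next ((b + a) < (tmp * -3)) evaluates to true; next val becomes 2; next res becomes 0; next res becomes 0; next at i=4:; next res becomes 0; next res becomes -2; next final value 4
verdict: not equivalent; witness: a=-1, b=3


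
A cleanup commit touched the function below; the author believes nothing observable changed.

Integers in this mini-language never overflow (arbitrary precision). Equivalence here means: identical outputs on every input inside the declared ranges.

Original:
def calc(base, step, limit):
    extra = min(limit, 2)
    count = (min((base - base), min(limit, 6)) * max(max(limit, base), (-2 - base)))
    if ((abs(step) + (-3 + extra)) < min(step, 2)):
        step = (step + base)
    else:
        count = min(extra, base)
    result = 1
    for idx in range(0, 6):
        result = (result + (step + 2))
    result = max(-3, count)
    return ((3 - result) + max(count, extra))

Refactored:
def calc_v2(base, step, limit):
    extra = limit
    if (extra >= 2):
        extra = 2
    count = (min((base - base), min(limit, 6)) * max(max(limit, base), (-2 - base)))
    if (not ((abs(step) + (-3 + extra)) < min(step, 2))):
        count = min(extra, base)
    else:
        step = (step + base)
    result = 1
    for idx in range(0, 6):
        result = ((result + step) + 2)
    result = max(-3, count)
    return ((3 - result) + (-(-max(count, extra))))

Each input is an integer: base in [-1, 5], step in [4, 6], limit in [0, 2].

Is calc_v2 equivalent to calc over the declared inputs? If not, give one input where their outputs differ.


There is a behavioral-looking edit here, yet the outcome never shifts on this domain.
Spot check at base=2, step=5, limit=0 — calc: extra becomes 0; next count becomes 0; next ((abs(step) + (-3 + extra)) < min(step, 2)) evaluates to false; next count becomes 0; next result becomes 1; next at idx=0:; next result becomes 8; next at idx=1:; next result becomes 15; next at idx=2:; next result becomes 22; next at idx=3:; next result becomes 29; next at idx=4:; next result becomes 36; next at idx=5:; next result becomes 43; next result becomes 0; next final value 3. calc_v2: extra becomes 0; next (extra >= 2) evaluates to false; next count becomes 0; next (not ((abs(step) + (-3 + extra)) < min(step, 2))) evaluates to true; next count becomes 0; next result becomes 1; next at idx=0:; next result becomes 8; next at idx=1:; next result becomes 15; next at idx=2:; next result becomes 22; next at idx=3:; next result becomes 29; next at idx=4:; next result becomes 36; next at idx=5:; next result becomes 43; next result becomes 0; next final value 3. Both give 3.
Across all 63 domain points the two functions coincide.
verdict: equivalent


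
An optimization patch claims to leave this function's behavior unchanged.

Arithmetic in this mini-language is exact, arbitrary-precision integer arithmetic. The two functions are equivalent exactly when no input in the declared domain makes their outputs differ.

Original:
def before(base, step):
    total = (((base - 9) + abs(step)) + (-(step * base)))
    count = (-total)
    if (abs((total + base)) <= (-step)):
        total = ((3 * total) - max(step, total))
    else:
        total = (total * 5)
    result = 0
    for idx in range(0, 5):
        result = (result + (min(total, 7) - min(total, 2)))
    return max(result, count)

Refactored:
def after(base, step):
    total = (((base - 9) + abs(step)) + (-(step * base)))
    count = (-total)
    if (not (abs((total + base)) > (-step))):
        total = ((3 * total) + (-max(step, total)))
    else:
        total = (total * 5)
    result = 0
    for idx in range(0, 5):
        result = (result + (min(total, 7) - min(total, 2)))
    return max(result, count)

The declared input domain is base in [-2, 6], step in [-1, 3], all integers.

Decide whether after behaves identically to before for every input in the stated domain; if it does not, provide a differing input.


This is a faithful refactor — boolean connective usage differs; arithmetic usage differs; comparison usage differs, but the computed results match everywhere.
Tracing base=0, step=3: before: total := -6 | count := 6 | (abs((total + base)) <= (-step)): false | total := -30 | result := 0 | iter idx=0: | result := 0 | iter idx=1: | result := 0 | iter idx=2: | result := 0 | iter idx=3: | result := 0 | iter idx=4: | result := 0 | result 6 | after: total := -6 | count := 6 | (not (abs((total + base)) > (-step))): false | total := -30 | result := 0 | iter idx=0: | result := 0 | iter idx=1: | result := 0 | iter idx=2: | result := 0 | iter idx=3: | result := 0 | iter idx=4: | result := 0 | result 6 — matching result 6.
Across all 45 domain points the two functions coincide.
verdict: equivalent


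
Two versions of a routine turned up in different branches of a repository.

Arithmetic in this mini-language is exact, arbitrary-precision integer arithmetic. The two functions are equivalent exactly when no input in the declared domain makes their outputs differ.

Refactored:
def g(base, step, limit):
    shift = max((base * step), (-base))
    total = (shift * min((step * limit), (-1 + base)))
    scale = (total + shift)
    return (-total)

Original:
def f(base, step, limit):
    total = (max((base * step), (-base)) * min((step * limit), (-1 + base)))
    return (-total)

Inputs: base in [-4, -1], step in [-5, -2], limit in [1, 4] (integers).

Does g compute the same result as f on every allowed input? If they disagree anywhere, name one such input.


Side by side, the visible changes include: arithmetic usage differs, and statement counts differ, and local variable names differ.
Spot check at base=-1, step=-4, limit=2 — f: total becomes -32; next final value 32. g: shift becomes 4; next total becomes -32; next scale becomes -28; next final value 32. Both give 32.
An exhaustive pass over the 64 declared inputs shows identical outputs.
verdict: equivalent


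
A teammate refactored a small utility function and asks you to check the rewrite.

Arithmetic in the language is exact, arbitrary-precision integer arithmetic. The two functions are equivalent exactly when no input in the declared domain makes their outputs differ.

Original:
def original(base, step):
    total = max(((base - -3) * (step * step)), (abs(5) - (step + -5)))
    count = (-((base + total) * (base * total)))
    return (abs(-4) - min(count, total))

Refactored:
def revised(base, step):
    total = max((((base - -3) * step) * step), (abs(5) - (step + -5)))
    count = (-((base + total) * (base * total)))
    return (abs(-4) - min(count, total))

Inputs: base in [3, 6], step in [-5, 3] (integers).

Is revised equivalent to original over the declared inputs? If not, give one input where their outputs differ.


Side by side, the visible changes include: same computation, different form.
One worked example (base=3, step=0) — original: total := 10 | count := -390 | result 394; revised: total := 10 | count := -390 | result 394; agreement on 394.
Sweeping the whole domain (36 inputs) finds no disagreement.
verdict: equivalent


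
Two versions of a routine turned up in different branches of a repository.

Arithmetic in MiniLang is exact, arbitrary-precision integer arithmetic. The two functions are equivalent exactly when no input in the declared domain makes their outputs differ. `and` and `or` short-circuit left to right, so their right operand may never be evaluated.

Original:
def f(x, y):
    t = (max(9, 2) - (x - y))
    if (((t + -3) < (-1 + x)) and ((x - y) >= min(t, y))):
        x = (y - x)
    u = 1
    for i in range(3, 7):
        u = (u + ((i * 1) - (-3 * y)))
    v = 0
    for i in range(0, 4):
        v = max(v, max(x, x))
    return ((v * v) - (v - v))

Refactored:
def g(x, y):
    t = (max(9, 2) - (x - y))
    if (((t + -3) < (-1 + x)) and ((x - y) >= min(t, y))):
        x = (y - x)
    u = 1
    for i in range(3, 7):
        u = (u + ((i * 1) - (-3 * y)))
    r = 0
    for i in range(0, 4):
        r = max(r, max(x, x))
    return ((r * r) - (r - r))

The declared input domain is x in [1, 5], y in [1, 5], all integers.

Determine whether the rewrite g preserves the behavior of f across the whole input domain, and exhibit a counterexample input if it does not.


Comparing the listings, the differences include: local variable names differ.
As a probe, take x=3, y=2: f runs t becomes 8; next (((t + -3) < (-1 + x)) and ((x - y) >= min(t, y))) evaluates to false; next u becomes 1; next at i=3:; next u becomes 10; next at i=4:; next u becomes 20; next at i=5:; next u becomes 31; next at i=6:; next u becomes 43; next v becomes 0; next at i=0:; next v becomes 3; next at i=1:; next v becomes 3; next at i=2:; next v becomes 3; next at i=3:; next v becomes 3; next final value 9; g runs t becomes 8; next (((t + -3) < (-1 + x)) and ((x - y) >= min(t, y))) evaluates to false; next u becomes 1; next at i=3:; next u becomes 10; next at i=4:; next u becomes 20; next at i=5:; next u becomes 31; next at i=6:; next u becomes 43; next r becomes 0; next at i=0:; next r becomes 3; next at i=1:; next r becomes 3; next at i=2:; next r becomes 3; next at i=3:; next r becomes 3; next final value 9; both end at 9.
An exhaustive pass over the 25 declared inputs shows identical outputs.
verdict: equivalent


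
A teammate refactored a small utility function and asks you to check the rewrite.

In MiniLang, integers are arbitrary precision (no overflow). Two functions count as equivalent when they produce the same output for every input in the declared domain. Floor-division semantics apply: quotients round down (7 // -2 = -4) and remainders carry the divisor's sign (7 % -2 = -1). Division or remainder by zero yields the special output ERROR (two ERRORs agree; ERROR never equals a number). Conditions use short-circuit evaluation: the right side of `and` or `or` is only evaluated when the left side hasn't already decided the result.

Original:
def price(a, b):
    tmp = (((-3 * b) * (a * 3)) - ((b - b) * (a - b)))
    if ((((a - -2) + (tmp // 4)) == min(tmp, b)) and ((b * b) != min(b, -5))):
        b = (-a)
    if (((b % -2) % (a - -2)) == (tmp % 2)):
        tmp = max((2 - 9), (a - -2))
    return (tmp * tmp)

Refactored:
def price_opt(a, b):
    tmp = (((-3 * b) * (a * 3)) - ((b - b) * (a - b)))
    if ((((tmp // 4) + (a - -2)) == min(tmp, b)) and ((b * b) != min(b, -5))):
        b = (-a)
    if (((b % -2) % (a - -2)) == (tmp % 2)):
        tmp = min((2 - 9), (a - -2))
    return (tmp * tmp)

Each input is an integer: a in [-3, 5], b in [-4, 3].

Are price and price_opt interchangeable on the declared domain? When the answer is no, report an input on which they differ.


At a=-3, b=-4: price gives 1, price_opt gives 49.
verdict: not equivalent; witness: a=-3, b=-4


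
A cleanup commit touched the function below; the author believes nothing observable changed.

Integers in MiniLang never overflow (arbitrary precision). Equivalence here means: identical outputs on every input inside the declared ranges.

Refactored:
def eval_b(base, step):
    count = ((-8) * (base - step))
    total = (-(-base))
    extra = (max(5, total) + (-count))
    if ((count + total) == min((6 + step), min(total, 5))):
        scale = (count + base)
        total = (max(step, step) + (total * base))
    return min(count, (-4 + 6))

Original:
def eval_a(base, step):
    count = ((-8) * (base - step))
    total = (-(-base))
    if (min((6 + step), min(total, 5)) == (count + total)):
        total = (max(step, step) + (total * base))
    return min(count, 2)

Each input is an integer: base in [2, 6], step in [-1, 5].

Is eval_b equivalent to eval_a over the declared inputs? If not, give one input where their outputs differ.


Although constant usage differs; local variable names differ; min/max/abs usage differs; statement counts differ; arithmetic usage differs, 35/35 inputs agree.
verdict: equivalent


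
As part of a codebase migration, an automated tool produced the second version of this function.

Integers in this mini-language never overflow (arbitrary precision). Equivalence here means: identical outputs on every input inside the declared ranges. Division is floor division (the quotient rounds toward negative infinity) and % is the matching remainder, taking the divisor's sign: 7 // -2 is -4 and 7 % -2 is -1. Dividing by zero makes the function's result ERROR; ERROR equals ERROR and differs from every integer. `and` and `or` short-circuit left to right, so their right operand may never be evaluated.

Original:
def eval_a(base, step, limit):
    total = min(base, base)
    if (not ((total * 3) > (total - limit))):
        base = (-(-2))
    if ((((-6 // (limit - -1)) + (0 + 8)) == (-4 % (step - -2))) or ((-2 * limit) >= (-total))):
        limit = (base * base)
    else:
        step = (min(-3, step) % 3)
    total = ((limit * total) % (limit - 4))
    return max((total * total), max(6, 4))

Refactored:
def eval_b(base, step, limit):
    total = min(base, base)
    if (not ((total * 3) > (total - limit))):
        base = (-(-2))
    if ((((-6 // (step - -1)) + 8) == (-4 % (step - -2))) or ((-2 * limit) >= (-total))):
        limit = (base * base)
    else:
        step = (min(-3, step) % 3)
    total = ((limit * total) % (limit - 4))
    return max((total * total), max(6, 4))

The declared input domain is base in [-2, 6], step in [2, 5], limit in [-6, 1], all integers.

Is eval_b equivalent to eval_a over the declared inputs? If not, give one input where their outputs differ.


Input base=-2, step=4, limit=0: ERROR from eval_a versus 6 from eval_b.
verdict: not equivalent; witness: base=-2, step=4, limit=0


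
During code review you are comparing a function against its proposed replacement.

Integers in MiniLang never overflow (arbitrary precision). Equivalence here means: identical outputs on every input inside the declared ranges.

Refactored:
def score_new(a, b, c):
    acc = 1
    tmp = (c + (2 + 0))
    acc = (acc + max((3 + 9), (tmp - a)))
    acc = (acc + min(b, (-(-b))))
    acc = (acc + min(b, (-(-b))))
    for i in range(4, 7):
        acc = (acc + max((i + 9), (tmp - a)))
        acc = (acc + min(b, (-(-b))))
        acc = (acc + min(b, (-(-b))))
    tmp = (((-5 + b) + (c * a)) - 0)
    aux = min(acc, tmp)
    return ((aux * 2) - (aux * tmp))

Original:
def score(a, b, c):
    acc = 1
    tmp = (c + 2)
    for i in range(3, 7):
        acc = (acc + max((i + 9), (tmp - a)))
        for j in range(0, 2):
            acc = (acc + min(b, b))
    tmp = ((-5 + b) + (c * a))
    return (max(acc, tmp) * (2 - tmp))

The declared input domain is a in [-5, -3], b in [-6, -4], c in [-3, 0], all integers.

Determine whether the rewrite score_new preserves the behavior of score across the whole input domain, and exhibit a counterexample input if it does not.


Input a=-5, b=-6, c=-3: -14 from score versus -8 from score_new.
verdict: not equivalent; witness: a=-5, b=-6, c=-3


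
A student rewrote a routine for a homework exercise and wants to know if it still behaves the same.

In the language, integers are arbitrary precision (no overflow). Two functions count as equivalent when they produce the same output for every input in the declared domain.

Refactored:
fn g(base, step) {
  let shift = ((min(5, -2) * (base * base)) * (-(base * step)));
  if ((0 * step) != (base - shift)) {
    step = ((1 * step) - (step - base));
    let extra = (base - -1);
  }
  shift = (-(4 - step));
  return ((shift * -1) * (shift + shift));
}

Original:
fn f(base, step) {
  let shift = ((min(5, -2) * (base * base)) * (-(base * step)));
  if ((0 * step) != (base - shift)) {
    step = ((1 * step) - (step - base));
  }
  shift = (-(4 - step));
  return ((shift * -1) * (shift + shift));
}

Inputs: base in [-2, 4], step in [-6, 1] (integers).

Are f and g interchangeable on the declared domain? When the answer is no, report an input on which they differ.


Differences: statement counts differ; also arithmetic usage differs; also constant usage differs; also local variable names differ — yet all 56 inputs agree.
verdict: equivalent


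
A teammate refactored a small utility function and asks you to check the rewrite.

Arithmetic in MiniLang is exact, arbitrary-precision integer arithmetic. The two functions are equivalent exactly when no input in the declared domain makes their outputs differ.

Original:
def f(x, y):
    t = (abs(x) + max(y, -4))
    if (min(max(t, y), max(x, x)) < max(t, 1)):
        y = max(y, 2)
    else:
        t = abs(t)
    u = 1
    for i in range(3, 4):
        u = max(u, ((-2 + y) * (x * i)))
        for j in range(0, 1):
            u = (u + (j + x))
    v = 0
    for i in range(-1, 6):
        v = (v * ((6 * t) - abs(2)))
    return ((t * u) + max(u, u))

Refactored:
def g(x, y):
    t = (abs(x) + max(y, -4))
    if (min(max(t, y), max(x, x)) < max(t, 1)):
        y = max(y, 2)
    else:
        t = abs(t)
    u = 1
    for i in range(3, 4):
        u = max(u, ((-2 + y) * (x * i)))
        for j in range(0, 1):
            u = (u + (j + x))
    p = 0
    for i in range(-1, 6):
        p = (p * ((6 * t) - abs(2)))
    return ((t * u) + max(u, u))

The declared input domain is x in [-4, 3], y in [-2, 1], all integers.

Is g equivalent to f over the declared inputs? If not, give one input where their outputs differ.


Equivalent — the differences include local variable names differ, yet no declared input distinguishes the two.
As a probe, take x=-4, y=1: f runs t=5, then (min(max(t, y), max(x, x)) < max(t, 1)) is true, then y=2, then u=1, then (i=3), then u=1, then (j=0), then u=-3, then v=0, then (i=-1), then v=0, then (i=0), then v=0, then (i=1), then v=0, then (i=2), then v=0, then (i=3), then v=0, then (i=4), then v=0, then (i=5), then v=0, then returns -18; g runs t=5, then (min(max(t, y), max(x, x)) < max(t, 1)) is true, then y=2, then u=1, then (i=3), then u=1, then (j=0), then u=-3, then p=0, then (i=-1), then p=0, then (i=0), then p=0, then (i=1), then p=0, then (i=2), then p=0, then (i=3), then p=0, then (i=4), then p=0, then (i=5), then p=0, then returns -18; both end at -18.
An exhaustive pass over the 32 declared inputs shows identical outputs.
verdict: equivalent
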